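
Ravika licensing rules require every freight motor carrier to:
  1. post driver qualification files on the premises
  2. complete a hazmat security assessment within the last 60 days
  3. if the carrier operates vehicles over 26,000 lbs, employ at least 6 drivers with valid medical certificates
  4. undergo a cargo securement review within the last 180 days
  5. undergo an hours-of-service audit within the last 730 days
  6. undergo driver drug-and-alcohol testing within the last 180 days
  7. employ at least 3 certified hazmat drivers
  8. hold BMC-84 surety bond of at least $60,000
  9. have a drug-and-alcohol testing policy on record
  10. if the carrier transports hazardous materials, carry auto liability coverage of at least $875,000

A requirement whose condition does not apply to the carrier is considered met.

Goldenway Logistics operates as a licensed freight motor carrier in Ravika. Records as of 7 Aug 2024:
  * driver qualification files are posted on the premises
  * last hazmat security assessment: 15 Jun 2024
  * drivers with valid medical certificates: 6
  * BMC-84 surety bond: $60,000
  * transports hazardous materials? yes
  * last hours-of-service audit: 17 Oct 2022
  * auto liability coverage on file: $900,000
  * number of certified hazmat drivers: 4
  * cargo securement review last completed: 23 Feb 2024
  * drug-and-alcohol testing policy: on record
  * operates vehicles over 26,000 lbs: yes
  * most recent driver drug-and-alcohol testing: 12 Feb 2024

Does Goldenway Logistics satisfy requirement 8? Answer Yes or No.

Yes

8. BMC-84 surety bond $60,000 ≥ $60,000 → met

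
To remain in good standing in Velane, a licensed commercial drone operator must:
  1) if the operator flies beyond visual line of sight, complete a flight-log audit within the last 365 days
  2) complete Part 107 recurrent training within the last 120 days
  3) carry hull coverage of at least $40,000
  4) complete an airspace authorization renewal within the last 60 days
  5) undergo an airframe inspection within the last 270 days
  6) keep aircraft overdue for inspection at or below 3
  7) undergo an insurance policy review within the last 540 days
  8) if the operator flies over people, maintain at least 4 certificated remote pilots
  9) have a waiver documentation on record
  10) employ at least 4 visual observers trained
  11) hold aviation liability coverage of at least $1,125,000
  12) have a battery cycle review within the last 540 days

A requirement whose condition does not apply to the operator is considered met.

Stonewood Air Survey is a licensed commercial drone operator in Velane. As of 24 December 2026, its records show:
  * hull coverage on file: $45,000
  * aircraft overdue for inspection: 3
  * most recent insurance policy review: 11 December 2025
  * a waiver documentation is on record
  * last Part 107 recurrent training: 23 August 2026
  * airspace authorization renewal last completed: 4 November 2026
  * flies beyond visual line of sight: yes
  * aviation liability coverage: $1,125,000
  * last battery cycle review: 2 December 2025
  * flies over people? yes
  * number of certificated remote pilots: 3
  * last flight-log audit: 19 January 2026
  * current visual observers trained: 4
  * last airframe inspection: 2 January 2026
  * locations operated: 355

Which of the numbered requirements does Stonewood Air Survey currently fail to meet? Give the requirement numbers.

1. condition 'flies beyond visual line of sight' holds; flight-log audit 339 days ago vs limit 365 → met
2. Part 107 recurrent training 123 days ago vs limit 120 → not met
3. hull coverage $45,000 ≥ $40,000 → met
4. airspace authorization renewal 50 days ago vs limit 60 → met
5. airframe inspection 356 days ago vs limit 270 → not met
6. aircraft overdue for inspection 3 ≤ 3 → met
7. insurance policy review 378 days ago vs limit 540 → met
8. condition 'flies over people' holds; certificated remote pilots 3 < 4 → not met
9. waiver documentation present → met
10. visual observers trained 4 ≥ 4 → met
11. aviation liability coverage $1,125,000 ≥ $1,125,000 → met
12. battery cycle review 387 days ago vs limit 540 → met
Not met: 2, 5, 8

2, 5, 8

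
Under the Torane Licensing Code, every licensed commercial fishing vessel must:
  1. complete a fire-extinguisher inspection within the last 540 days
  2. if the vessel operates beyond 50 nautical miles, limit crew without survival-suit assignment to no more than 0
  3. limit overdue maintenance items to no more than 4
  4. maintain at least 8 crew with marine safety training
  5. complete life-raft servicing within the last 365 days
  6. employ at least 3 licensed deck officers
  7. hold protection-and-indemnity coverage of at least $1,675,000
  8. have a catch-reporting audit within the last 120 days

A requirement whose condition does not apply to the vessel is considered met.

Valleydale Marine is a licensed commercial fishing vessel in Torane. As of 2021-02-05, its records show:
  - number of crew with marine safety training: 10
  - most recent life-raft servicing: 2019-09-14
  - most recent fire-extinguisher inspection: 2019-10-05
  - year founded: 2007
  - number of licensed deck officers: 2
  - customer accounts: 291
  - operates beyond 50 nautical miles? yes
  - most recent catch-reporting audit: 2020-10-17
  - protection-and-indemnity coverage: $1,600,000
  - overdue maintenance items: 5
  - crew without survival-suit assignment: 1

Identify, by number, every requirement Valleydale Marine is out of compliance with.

2, 3, 5, 6, 7

1. fire-extinguisher inspection 489 days ago vs limit 540 → met
2. condition 'operates beyond 50 nautical miles' holds; crew without survival-suit assignment 1 > 0 → not met
3. overdue maintenance items 5 > 4 → not met
4. crew with marine safety training 10 ≥ 8 → met
5. life-raft servicing 510 days ago vs limit 365 → not met
6. licensed deck officers 2 < 3 → not met
7. protection-and-indemnity coverage $1,600,000 < $1,675,000 → not met
8. catch-reporting audit 111 days ago vs limit 120 → met
Not met: 2, 3, 5, 6, 7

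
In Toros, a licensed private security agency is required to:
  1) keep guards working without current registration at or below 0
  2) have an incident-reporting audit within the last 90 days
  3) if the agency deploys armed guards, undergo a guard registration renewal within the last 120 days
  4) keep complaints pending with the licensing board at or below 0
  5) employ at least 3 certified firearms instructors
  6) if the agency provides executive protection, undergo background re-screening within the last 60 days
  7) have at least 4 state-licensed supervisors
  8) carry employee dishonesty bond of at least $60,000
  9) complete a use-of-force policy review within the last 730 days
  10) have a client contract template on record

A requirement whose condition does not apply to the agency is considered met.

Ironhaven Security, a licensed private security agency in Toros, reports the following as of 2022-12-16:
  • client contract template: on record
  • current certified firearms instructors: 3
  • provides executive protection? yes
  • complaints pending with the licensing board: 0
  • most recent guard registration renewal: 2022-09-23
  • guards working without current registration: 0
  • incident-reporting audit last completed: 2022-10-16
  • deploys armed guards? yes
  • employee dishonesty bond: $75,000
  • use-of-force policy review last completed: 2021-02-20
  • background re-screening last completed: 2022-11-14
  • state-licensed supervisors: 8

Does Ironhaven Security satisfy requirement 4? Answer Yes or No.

Yes

4. complaints pending with the licensing board 0 ≤ 0 → met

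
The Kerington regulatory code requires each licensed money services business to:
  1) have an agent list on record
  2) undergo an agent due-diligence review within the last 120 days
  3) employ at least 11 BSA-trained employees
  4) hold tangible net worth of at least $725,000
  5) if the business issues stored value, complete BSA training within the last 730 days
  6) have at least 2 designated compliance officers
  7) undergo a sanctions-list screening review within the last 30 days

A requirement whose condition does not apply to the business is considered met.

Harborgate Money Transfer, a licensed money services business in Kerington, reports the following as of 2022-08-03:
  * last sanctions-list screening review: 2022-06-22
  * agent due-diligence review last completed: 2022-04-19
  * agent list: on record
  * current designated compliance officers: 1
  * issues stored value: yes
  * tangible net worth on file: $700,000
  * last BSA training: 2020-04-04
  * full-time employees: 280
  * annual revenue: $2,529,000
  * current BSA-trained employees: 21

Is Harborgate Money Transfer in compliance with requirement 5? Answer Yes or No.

No

5. condition 'issues stored value' holds; BSA training 851 days ago vs limit 730 → not met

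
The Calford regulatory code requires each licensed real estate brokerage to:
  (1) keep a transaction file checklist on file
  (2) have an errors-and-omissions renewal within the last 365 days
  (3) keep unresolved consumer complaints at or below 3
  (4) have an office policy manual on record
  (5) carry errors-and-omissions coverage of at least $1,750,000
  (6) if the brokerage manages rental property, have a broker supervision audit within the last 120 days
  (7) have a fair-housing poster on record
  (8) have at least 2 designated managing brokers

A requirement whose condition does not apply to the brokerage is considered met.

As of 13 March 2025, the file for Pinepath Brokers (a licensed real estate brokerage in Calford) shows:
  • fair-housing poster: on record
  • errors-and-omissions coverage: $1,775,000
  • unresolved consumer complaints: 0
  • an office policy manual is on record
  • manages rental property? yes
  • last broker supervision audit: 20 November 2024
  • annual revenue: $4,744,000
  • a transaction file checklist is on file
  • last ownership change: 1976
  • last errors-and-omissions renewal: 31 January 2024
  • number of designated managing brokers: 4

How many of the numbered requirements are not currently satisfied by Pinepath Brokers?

1. transaction file checklist present → met
2. errors-and-omissions renewal 407 days ago vs limit 365 → not met
3. unresolved consumer complaints 0 ≤ 3 → met
4. office policy manual present → met
5. errors-and-omissions coverage $1,775,000 ≥ $1,750,000 → met
6. condition 'manages rental property' holds; broker supervision audit 113 days ago vs limit 120 → met
7. fair-housing poster present → met
8. designated managing brokers 4 ≥ 2 → met
Not met: 1 of 8

1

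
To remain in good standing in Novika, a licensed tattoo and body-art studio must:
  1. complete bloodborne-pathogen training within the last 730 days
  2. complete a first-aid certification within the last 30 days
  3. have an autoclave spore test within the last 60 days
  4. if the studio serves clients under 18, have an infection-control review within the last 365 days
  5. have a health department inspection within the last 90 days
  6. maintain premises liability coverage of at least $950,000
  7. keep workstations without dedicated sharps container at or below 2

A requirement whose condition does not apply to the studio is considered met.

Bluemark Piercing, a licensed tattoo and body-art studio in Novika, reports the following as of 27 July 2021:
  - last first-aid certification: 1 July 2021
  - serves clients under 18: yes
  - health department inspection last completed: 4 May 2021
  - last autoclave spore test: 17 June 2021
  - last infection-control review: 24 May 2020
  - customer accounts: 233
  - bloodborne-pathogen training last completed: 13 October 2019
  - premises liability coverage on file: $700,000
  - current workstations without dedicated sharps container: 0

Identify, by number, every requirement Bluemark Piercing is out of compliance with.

4, 6

1. bloodborne-pathogen training 653 days ago vs limit 730 → met
2. first-aid certification 26 days ago vs limit 30 → met
3. autoclave spore test 40 days ago vs limit 60 → met
4. condition 'serves clients under 18' holds; infection-control review 429 days ago vs limit 365 → not met
5. health department inspection 84 days ago vs limit 90 → met
6. premises liability coverage $700,000 < $950,000 → not met
7. workstations without dedicated sharps container 0 ≤ 2 → met
Not met: 4, 6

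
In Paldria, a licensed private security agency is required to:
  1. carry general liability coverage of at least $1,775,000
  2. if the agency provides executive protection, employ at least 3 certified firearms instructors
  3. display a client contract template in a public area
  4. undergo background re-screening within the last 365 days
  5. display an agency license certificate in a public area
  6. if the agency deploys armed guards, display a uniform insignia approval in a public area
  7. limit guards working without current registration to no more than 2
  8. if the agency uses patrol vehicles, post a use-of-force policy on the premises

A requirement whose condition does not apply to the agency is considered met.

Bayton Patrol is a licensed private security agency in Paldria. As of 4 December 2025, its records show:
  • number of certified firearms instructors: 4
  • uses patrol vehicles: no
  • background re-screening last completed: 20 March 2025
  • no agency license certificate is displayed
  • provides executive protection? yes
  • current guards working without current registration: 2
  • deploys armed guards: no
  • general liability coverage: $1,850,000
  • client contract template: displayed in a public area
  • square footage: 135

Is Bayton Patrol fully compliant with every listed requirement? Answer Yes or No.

1. general liability coverage $1,850,000 ≥ $1,775,000 → met
2. condition 'provides executive protection' holds; certified firearms instructors 4 ≥ 3 → met
3. client contract template present → met
4. background re-screening 259 days ago vs limit 365 → met
5. agency license certificate absent → not met
6. condition 'deploys armed guards' does not hold → requirement n/a → met
7. guards working without current registration 2 ≤ 2 → met
8. condition 'uses patrol vehicles' does not hold → requirement n/a → met
Not met: 5

No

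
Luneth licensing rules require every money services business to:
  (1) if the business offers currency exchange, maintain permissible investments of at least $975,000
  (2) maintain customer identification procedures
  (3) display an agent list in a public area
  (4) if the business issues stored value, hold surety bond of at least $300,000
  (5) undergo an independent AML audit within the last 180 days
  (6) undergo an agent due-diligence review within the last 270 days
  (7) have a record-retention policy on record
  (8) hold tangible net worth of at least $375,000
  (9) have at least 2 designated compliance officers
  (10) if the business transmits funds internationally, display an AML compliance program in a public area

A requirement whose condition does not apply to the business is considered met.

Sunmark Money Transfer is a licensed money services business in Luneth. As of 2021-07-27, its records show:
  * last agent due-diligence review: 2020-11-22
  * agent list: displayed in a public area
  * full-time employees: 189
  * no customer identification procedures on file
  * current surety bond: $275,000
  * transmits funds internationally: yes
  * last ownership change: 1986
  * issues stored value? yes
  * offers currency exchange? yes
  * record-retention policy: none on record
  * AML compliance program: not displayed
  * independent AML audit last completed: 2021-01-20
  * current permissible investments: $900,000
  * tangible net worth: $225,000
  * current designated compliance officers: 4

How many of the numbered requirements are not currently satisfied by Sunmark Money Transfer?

1. condition 'offers currency exchange' holds; permissible investments $900,000 < $975,000 → not met
2. customer identification procedures absent → not met
3. agent list present → met
4. condition 'issues stored value' holds; surety bond $275,000 < $300,000 → not met
5. independent AML audit 188 days ago vs limit 180 → not met
6. agent due-diligence review 247 days ago vs limit 270 → met
7. record-retention policy absent → not met
8. tangible net worth $225,000 < $375,000 → not met
9. designated compliance officers 4 ≥ 2 → met
10. condition 'transmits funds internationally' holds; AML compliance program absent → not met
Not met: 7 of 10

7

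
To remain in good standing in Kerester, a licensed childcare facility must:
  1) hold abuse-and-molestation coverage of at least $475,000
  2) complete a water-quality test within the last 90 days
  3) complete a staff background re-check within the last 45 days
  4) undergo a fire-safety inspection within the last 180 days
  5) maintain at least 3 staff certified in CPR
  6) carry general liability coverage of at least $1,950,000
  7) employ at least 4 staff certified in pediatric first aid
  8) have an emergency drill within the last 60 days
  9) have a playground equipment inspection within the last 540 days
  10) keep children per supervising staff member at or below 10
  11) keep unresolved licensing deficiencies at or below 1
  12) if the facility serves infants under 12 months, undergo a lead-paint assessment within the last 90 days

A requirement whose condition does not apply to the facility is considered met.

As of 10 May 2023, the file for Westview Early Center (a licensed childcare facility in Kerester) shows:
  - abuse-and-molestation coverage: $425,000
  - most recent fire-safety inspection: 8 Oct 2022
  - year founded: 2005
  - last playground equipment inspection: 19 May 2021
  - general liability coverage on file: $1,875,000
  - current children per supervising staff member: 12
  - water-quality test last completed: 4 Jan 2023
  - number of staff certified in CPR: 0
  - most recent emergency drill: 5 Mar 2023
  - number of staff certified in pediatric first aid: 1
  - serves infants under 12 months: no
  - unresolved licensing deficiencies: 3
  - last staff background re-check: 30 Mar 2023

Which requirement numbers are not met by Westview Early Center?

1, 2, 4, 5, 6, 7, 8, 9, 10, 11

1. abuse-and-molestation coverage $425,000 < $475,000 → not met
2. water-quality test 126 days ago vs limit 90 → not met
3. staff background re-check 41 days ago vs limit 45 → met
4. fire-safety inspection 214 days ago vs limit 180 → not met
5. staff certified in CPR 0 < 3 → not met
6. general liability coverage $1,875,000 < $1,950,000 → not met
7. staff certified in pediatric first aid 1 < 4 → not met
8. emergency drill 66 days ago vs limit 60 → not met
9. playground equipment inspection 721 days ago vs limit 540 → not met
10. children per supervising staff member 12 > 10 → not met
11. unresolved licensing deficiencies 3 > 1 → not met
12. condition 'serves infants under 12 months' does not hold → requirement n/a → met
Not met: 1, 2, 4, 5, 6, 7, 8, 9, 10, 11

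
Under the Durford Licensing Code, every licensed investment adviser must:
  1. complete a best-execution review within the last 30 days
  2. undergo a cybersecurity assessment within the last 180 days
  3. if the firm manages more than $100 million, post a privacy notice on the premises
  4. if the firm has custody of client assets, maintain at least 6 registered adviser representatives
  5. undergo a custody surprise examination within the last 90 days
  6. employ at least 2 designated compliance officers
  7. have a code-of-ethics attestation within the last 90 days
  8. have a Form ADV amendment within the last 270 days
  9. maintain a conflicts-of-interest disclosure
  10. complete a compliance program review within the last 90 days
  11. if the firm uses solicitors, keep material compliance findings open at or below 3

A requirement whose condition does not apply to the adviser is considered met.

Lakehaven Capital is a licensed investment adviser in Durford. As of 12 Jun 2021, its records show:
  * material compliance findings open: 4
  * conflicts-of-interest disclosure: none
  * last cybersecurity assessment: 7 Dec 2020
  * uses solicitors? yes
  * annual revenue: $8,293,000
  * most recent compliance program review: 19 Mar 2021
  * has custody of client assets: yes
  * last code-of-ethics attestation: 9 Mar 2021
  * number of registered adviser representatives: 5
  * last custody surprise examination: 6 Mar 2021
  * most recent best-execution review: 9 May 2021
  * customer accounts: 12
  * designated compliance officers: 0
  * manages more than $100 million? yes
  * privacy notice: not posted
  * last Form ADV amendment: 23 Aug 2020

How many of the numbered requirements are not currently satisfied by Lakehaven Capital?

10

1. best-execution review 34 days ago vs limit 30 → not met
2. cybersecurity assessment 187 days ago vs limit 180 → not met
3. condition 'manages more than $100 million' holds; privacy notice absent → not met
4. condition 'has custody of client assets' holds; registered adviser representatives 5 < 6 → not met
5. custody surprise examination 98 days ago vs limit 90 → not met
6. designated compliance officers 0 < 2 → not met
7. code-of-ethics attestation 95 days ago vs limit 90 → not met
8. Form ADV amendment 293 days ago vs limit 270 → not met
9. conflicts-of-interest disclosure absent → not met
10. compliance program review 85 days ago vs limit 90 → met
11. condition 'uses solicitors' holds; material compliance findings open 4 > 3 → not met
Not met: 10 of 11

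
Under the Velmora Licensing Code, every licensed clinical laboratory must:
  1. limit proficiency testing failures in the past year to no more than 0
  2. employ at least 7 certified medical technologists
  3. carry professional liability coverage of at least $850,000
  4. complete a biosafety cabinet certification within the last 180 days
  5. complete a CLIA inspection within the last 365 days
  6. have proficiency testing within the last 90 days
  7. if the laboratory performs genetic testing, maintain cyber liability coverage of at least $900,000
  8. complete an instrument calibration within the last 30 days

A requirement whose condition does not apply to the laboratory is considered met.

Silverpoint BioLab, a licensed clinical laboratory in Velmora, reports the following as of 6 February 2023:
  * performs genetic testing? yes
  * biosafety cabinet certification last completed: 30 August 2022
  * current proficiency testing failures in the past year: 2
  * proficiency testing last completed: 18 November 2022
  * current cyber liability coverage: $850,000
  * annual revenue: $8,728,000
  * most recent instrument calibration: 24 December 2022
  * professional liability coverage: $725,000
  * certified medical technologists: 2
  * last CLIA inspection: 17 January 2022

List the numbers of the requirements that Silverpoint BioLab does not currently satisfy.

1, 2, 3, 5, 7, 8

1. proficiency testing failures in the past year 2 > 0 → not met
2. certified medical technologists 2 < 7 → not met
3. professional liability coverage $725,000 < $850,000 → not met
4. biosafety cabinet certification 160 days ago vs limit 180 → met
5. CLIA inspection 385 days ago vs limit 365 → not met
6. proficiency testing 80 days ago vs limit 90 → met
7. condition 'performs genetic testing' holds; cyber liability coverage $850,000 < $900,000 → not met
8. instrument calibration 44 days ago vs limit 30 → not met
Not met: 1, 2, 3, 5, 7, 8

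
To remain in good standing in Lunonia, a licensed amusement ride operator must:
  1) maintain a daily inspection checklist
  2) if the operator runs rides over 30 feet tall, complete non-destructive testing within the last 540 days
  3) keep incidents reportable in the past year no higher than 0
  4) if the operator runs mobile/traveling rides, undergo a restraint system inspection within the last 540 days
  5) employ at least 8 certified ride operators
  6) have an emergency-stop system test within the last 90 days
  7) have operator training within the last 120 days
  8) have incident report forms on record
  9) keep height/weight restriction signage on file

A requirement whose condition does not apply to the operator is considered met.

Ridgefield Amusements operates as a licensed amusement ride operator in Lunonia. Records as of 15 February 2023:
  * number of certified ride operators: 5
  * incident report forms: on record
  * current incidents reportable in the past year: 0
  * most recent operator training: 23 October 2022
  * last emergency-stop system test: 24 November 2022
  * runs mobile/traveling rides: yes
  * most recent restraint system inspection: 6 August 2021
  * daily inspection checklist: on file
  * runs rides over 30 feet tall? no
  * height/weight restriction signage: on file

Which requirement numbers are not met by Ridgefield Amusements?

4, 5

1. daily inspection checklist present → met
2. condition 'runs rides over 30 feet tall' does not hold → requirement n/a → met
3. incidents reportable in the past year 0 ≤ 0 → met
4. condition 'runs mobile/traveling rides' holds; restraint system inspection 558 days ago vs limit 540 → not met
5. certified ride operators 5 < 8 → not met
6. emergency-stop system test 83 days ago vs limit 90 → met
7. operator training 115 days ago vs limit 120 → met
8. incident report forms present → met
9. height/weight restriction signage present → met
Not met: 4, 5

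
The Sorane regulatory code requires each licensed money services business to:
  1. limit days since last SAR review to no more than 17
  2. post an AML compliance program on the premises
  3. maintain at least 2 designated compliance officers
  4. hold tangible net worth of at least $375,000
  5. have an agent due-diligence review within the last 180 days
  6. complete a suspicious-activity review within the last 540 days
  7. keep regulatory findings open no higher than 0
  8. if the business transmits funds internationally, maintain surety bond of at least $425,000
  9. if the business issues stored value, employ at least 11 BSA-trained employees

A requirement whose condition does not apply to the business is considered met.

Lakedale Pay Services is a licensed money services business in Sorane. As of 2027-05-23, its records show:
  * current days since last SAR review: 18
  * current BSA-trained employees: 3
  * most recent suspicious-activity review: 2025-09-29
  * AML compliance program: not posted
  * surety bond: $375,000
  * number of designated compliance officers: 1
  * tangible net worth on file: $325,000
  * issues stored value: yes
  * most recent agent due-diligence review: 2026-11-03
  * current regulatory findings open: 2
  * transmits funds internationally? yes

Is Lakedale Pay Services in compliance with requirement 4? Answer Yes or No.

No

4. tangible net worth $325,000 < $375,000 → not met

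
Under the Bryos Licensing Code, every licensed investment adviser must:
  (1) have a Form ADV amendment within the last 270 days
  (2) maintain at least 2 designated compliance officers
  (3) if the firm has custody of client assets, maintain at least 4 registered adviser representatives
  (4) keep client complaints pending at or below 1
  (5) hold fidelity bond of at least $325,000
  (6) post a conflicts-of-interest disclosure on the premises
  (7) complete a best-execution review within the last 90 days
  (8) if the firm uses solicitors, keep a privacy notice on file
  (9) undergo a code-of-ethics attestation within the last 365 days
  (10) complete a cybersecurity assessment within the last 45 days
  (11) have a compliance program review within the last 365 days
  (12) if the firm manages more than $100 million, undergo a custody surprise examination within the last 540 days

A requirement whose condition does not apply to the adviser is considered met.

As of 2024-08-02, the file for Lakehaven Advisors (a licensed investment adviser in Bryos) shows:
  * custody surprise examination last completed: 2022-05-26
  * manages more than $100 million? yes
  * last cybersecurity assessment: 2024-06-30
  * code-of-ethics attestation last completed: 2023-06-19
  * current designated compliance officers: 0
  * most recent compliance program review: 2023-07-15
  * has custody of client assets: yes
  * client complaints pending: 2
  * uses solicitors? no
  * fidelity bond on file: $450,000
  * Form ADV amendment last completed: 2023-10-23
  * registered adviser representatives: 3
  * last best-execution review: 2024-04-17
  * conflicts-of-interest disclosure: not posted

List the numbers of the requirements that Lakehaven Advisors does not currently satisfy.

1. Form ADV amendment 284 days ago vs limit 270 → not met
2. designated compliance officers 0 < 2 → not met
3. condition 'has custody of client assets' holds; registered adviser representatives 3 < 4 → not met
4. client complaints pending 2 > 1 → not met
5. fidelity bond $450,000 ≥ $325,000 → met
6. conflicts-of-interest disclosure absent → not met
7. best-execution review 107 days ago vs limit 90 → not met
8. condition 'uses solicitors' does not hold → requirement n/a → met
9. code-of-ethics attestation 410 days ago vs limit 365 → not met
10. cybersecurity assessment 33 days ago vs limit 45 → met
11. compliance program review 384 days ago vs limit 365 → not met
12. condition 'manages more than $100 million' holds; custody surprise examination 799 days ago vs limit 540 → not met
Not met: 1, 2, 3, 4, 6, 7, 9, 11, 12

1, 2, 3, 4, 6, 7, 9, 11, 12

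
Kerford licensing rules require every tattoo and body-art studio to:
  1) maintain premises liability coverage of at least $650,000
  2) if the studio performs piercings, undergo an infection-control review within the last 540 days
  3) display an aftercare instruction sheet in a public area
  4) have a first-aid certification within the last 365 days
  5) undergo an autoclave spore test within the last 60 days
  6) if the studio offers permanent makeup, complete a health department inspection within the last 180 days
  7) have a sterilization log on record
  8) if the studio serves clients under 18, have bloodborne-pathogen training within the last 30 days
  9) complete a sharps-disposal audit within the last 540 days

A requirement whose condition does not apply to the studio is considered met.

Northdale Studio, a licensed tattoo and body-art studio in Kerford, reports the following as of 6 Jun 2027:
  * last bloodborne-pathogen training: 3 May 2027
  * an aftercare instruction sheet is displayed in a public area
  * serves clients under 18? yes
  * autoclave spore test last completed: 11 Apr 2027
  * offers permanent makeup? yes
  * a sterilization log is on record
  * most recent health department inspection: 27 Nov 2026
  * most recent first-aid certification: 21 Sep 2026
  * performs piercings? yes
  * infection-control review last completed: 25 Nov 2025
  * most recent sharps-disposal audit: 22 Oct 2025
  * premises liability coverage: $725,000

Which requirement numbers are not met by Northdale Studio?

2, 6, 8, 9

1. premises liability coverage $725,000 ≥ $650,000 → met
2. condition 'performs piercings' holds; infection-control review 558 days ago vs limit 540 → not met
3. aftercare instruction sheet present → met
4. first-aid certification 258 days ago vs limit 365 → met
5. autoclave spore test 56 days ago vs limit 60 → met
6. condition 'offers permanent makeup' holds; health department inspection 191 days ago vs limit 180 → not met
7. sterilization log present → met
8. condition 'serves clients under 18' holds; bloodborne-pathogen training 34 days ago vs limit 30 → not met
9. sharps-disposal audit 592 days ago vs limit 540 → not met
Not met: 2, 6, 8, 9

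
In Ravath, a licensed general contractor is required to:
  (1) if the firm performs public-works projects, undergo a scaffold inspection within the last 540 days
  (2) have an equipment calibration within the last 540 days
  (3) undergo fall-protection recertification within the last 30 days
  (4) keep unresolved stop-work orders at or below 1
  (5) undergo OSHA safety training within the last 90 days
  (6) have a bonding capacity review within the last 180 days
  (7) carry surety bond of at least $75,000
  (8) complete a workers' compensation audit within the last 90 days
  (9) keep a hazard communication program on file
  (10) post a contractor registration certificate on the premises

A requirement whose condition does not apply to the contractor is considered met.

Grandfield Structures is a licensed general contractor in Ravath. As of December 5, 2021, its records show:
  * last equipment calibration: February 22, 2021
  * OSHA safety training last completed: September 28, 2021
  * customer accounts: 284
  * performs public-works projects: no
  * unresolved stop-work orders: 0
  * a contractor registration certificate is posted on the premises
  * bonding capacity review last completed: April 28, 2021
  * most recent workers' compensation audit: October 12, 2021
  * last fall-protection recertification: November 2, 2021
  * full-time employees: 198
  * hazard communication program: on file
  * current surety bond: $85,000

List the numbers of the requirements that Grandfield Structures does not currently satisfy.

3, 6

1. condition 'performs public-works projects' does not hold → requirement n/a → met
2. equipment calibration 286 days ago vs limit 540 → met
3. fall-protection recertification 33 days ago vs limit 30 → not met
4. unresolved stop-work orders 0 ≤ 1 → met
5. OSHA safety training 68 days ago vs limit 90 → met
6. bonding capacity review 221 days ago vs limit 180 → not met
7. surety bond $85,000 ≥ $75,000 → met
8. workers' compensation audit 54 days ago vs limit 90 → met
9. hazard communication program present → met
10. contractor registration certificate present → met
Not met: 3, 6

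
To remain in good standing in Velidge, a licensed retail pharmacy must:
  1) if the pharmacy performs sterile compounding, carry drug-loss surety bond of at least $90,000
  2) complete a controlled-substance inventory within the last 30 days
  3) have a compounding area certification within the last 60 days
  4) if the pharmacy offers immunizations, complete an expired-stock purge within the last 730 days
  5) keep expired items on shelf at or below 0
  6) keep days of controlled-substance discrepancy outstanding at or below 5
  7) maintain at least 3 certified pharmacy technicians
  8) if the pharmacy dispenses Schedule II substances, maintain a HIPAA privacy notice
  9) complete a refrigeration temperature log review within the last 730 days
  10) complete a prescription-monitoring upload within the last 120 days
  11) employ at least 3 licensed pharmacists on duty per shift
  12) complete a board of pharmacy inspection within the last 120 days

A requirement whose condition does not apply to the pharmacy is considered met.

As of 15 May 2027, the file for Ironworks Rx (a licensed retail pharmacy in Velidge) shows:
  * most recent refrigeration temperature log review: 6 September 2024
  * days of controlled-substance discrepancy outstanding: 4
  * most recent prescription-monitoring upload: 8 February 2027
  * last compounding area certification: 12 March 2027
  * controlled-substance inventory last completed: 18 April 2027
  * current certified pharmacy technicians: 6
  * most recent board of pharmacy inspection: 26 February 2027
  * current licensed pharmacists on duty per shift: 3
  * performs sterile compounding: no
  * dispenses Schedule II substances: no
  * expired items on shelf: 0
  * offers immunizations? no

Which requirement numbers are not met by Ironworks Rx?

3, 9

1. condition 'performs sterile compounding' does not hold → requirement n/a → met
2. controlled-substance inventory 27 days ago vs limit 30 → met
3. compounding area certification 64 days ago vs limit 60 → not met
4. condition 'offers immunizations' does not hold → requirement n/a → met
5. expired items on shelf 0 ≤ 0 → met
6. days of controlled-substance discrepancy outstanding 4 ≤ 5 → met
7. certified pharmacy technicians 6 ≥ 3 → met
8. condition 'dispenses Schedule II substances' does not hold → requirement n/a → met
9. refrigeration temperature log review 981 days ago vs limit 730 → not met
10. prescription-monitoring upload 96 days ago vs limit 120 → met
11. licensed pharmacists on duty per shift 3 ≥ 3 → met
12. board of pharmacy inspection 78 days ago vs limit 120 → met
Not met: 3, 9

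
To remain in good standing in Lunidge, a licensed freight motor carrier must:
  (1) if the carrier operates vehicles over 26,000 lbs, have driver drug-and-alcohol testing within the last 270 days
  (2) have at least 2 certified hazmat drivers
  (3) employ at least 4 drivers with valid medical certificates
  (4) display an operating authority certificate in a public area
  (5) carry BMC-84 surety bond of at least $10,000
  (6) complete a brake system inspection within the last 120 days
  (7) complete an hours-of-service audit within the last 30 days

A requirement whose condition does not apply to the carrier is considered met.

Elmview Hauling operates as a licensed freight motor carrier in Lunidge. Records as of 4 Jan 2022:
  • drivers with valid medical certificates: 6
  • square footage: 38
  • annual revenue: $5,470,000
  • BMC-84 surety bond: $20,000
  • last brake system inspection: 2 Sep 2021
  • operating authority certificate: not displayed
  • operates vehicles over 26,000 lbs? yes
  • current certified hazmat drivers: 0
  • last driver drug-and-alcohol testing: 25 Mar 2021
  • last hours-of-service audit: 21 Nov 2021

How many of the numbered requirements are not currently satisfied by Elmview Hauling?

5

1. condition 'operates vehicles over 26,000 lbs' holds; driver drug-and-alcohol testing 285 days ago vs limit 270 → not met
2. certified hazmat drivers 0 < 2 → not met
3. drivers with valid medical certificates 6 ≥ 4 → met
4. operating authority certificate absent → not met
5. BMC-84 surety bond $20,000 ≥ $10,000 → met
6. brake system inspection 124 days ago vs limit 120 → not met
7. hours-of-service audit 44 days ago vs limit 30 → not met
Not met: 5 of 7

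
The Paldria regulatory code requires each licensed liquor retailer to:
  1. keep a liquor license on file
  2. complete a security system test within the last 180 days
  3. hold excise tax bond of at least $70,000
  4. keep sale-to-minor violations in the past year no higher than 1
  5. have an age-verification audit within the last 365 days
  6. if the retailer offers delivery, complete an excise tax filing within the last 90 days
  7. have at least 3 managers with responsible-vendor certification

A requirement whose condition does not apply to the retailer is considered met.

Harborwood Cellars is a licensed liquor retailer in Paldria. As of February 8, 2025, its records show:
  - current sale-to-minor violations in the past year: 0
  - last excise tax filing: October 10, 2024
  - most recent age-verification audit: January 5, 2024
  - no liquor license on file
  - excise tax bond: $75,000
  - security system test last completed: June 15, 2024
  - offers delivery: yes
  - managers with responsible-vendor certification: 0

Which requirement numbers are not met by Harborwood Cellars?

1. liquor license absent → not met
2. security system test 238 days ago vs limit 180 → not met
3. excise tax bond $75,000 ≥ $70,000 → met
4. sale-to-minor violations in the past year 0 ≤ 1 → met
5. age-verification audit 400 days ago vs limit 365 → not met
6. condition 'offers delivery' holds; excise tax filing 121 days ago vs limit 90 → not met
7. managers with responsible-vendor certification 0 < 3 → not met
Not met: 1, 2, 5, 6, 7

1, 2, 5, 6, 7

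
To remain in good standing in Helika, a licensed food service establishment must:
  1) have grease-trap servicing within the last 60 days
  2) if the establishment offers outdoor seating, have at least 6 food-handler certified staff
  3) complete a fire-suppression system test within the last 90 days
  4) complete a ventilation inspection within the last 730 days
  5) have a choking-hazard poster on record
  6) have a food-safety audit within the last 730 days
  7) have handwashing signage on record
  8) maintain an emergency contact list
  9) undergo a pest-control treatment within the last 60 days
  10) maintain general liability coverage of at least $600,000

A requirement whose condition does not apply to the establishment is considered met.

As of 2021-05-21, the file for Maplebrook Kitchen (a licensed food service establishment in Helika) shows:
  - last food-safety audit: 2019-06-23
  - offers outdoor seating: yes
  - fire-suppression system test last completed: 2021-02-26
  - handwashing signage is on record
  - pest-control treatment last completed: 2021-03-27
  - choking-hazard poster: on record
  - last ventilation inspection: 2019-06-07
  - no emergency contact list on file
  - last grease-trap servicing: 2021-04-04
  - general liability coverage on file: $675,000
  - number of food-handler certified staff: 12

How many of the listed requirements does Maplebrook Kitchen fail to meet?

1. grease-trap servicing 47 days ago vs limit 60 → met
2. condition 'offers outdoor seating' holds; food-handler certified staff 12 ≥ 6 → met
3. fire-suppression system test 84 days ago vs limit 90 → met
4. ventilation inspection 714 days ago vs limit 730 → met
5. choking-hazard poster present → met
6. food-safety audit 698 days ago vs limit 730 → met
7. handwashing signage present → met
8. emergency contact list absent → not met
9. pest-control treatment 55 days ago vs limit 60 → met
10. general liability coverage $675,000 ≥ $600,000 → met
Not met: 1 of 10

1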